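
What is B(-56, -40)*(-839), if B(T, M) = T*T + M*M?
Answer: -3973504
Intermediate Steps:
B(T, M) = M² + T² (B(T, M) = T² + M² = M² + T²)
B(-56, -40)*(-839) = ((-40)² + (-56)²)*(-839) = (1600 + 3136)*(-839) = 4736*(-839) = -3973504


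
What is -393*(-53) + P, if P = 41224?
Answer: 62053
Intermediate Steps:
-393*(-53) + P = -393*(-53) + 41224 = 20829 + 41224 = 62053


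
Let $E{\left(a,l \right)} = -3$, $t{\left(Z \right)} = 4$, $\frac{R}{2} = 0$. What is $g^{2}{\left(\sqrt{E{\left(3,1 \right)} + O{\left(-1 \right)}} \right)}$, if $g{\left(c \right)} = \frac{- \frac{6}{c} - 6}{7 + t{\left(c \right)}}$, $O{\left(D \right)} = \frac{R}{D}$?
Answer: $\frac{24}{121} - \frac{24 i \sqrt{3}}{121} \approx 0.19835 - 0.34355 i$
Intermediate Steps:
$R = 0$ ($R = 2 \cdot 0 = 0$)
$O{\left(D \right)} = 0$ ($O{\left(D \right)} = \frac{0}{D} = 0$)
$g{\left(c \right)} = - \frac{6}{11} - \frac{6}{11 c}$ ($g{\left(c \right)} = \frac{- \frac{6}{c} - 6}{7 + 4} = \frac{-6 - \frac{6}{c}}{11} = \left(-6 - \frac{6}{c}\right) \frac{1}{11} = - \frac{6}{11} - \frac{6}{11 c}$)
$g^{2}{\left(\sqrt{E{\left(3,1 \right)} + O{\left(-1 \right)}} \right)} = \left(\frac{6 \left(-1 - \sqrt{-3 + 0}\right)}{11 \sqrt{-3 + 0}}\right)^{2} = \left(\frac{6 \left(-1 - \sqrt{-3}\right)}{11 \sqrt{-3}}\right)^{2} = \left(\frac{6 \left(-1 - i \sqrt{3}\right)}{11 i \sqrt{3}}\right)^{2} = \left(\frac{6 \left(- \frac{i \sqrt{3}}{3}\right) \left(-1 - i \sqrt{3}\right)}{11}\right)^{2} = \left(- \frac{2 i \sqrt{3} \left(-1 - i \sqrt{3}\right)}{11}\right)^{2} = - \frac{12 \left(-1 - i \sqrt{3}\right)^{2}}{121}$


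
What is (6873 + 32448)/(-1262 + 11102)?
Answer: 13107/3280 ≈ 3.9960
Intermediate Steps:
(6873 + 32448)/(-1262 + 11102) = 39321/9840 = 39321*(1/9840) = 13107/3280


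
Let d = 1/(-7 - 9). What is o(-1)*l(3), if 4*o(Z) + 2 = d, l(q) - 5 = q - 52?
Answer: 363/16 ≈ 22.688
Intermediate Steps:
l(q) = -47 + q (l(q) = 5 + (q - 52) = 5 + (-52 + q) = -47 + q)
d = -1/16 (d = 1/(-16) = -1/16 ≈ -0.062500)
o(Z) = -33/64 (o(Z) = -1/2 + (1/4)*(-1/16) = -1/2 - 1/64 = -33/64)
o(-1)*l(3) = -33*(-47 + 3)/64 = -33/64*(-44) = 363/16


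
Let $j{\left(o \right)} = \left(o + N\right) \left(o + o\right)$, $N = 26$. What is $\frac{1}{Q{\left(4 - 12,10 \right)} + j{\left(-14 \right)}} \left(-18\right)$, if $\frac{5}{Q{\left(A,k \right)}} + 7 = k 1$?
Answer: $\frac{54}{1003} \approx 0.053838$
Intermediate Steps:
$j{\left(o \right)} = 2 o \left(26 + o\right)$ ($j{\left(o \right)} = \left(o + 26\right) \left(o + o\right) = \left(26 + o\right) 2 o = 2 o \left(26 + o\right)$)
$Q{\left(A,k \right)} = \frac{5}{-7 + k}$ ($Q{\left(A,k \right)} = \frac{5}{-7 + k 1} = \frac{5}{-7 + k}$)
$\frac{1}{Q{\left(4 - 12,10 \right)} + j{\left(-14 \right)}} \left(-18\right) = \frac{1}{\frac{5}{-7 + 10} + 2 \left(-14\right) \left(26 - 14\right)} \left(-18\right) = \frac{1}{\frac{5}{3} + 2 \left(-14\right) 12} \left(-18\right) = \frac{1}{5 \cdot \frac{1}{3} - 336} \left(-18\right) = \frac{1}{\frac{5}{3} - 336} \left(-18\right) = \frac{1}{- \frac{1003}{3}} \left(-18\right) = \left(- \frac{3}{1003}\right) \left(-18\right) = \frac{54}{1003}$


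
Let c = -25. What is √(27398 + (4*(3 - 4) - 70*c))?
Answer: 2*√7286 ≈ 170.72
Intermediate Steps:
√(27398 + (4*(3 - 4) - 70*c)) = √(27398 + (4*(3 - 4) - 70*(-25))) = √(27398 + (4*(-1) + 1750)) = √(27398 + (-4 + 1750)) = √(27398 + 1746) = √29144 = 2*√7286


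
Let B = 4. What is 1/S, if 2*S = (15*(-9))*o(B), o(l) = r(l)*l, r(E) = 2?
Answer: -1/540 ≈ -0.0018519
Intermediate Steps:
o(l) = 2*l
S = -540 (S = ((15*(-9))*(2*4))/2 = (-135*8)/2 = (½)*(-1080) = -540)
1/S = 1/(-540) = -1/540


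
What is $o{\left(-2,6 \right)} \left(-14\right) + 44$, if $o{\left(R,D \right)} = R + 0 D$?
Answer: $72$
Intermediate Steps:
$o{\left(R,D \right)} = R$ ($o{\left(R,D \right)} = R + 0 = R$)
$o{\left(-2,6 \right)} \left(-14\right) + 44 = \left(-2\right) \left(-14\right) + 44 = 28 + 44 = 72$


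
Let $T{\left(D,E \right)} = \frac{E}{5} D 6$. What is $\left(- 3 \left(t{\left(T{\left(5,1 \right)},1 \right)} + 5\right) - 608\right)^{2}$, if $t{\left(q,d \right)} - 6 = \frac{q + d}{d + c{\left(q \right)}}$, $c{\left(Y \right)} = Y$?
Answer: $414736$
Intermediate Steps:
$T{\left(D,E \right)} = \frac{6 D E}{5}$ ($T{\left(D,E \right)} = E \frac{1}{5} D 6 = \frac{E}{5} D 6 = \frac{D E}{5} \cdot 6 = \frac{6 D E}{5}$)
$t{\left(q,d \right)} = 7$ ($t{\left(q,d \right)} = 6 + \frac{q + d}{d + q} = 6 + \frac{d + q}{d + q} = 6 + 1 = 7$)
$\left(- 3 \left(t{\left(T{\left(5,1 \right)},1 \right)} + 5\right) - 608\right)^{2} = \left(- 3 \left(7 + 5\right) - 608\right)^{2} = \left(\left(-3\right) 12 - 608\right)^{2} = \left(-36 - 608\right)^{2} = \left(-644\right)^{2} = 414736$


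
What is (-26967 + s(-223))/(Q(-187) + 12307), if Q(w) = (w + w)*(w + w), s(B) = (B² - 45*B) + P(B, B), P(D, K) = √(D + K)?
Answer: 32797/152183 + I*√446/152183 ≈ 0.21551 + 0.00013877*I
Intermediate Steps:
s(B) = B² - 45*B + √2*√B (s(B) = (B² - 45*B) + √(B + B) = (B² - 45*B) + √(2*B) = (B² - 45*B) + √2*√B = B² - 45*B + √2*√B)
Q(w) = 4*w² (Q(w) = (2*w)*(2*w) = 4*w²)
(-26967 + s(-223))/(Q(-187) + 12307) = (-26967 + ((-223)² - 45*(-223) + √2*√(-223)))/(4*(-187)² + 12307) = (-26967 + (49729 + 10035 + √2*(I*√223)))/(4*34969 + 12307) = (-26967 + (49729 + 10035 + I*√446))/(139876 + 12307) = (-26967 + (59764 + I*√446))/152183 = (32797 + I*√446)*(1/152183) = 32797/152183 + I*√446/152183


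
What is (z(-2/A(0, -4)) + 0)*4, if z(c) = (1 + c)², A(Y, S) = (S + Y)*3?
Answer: 49/9 ≈ 5.4444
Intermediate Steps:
A(Y, S) = 3*S + 3*Y
(z(-2/A(0, -4)) + 0)*4 = ((1 - 2/(3*(-4) + 3*0))² + 0)*4 = ((1 - 2/(-12 + 0))² + 0)*4 = ((1 - 2/(-12))² + 0)*4 = ((1 - 2*(-1/12))² + 0)*4 = ((1 + ⅙)² + 0)*4 = ((7/6)² + 0)*4 = (49/36 + 0)*4 = (49/36)*4 = 49/9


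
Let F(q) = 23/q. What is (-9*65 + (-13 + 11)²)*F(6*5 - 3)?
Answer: -13363/27 ≈ -494.93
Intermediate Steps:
(-9*65 + (-13 + 11)²)*F(6*5 - 3) = (-9*65 + (-13 + 11)²)*(23/(6*5 - 3)) = (-585 + (-2)²)*(23/(30 - 3)) = (-585 + 4)*(23/27) = -13363/27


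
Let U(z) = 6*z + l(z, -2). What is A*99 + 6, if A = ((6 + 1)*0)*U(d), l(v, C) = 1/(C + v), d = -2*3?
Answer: 6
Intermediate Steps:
d = -6
U(z) = 1/(-2 + z) + 6*z (U(z) = 6*z + 1/(-2 + z) = 1/(-2 + z) + 6*z)
A = 0 (A = ((6 + 1)*0)*((1 + 6*(-6)*(-2 - 6))/(-2 - 6)) = (7*0)*((1 + 6*(-6)*(-8))/(-8)) = 0*(-(1 + 288)/8) = 0*(-⅛*289) = 0*(-289/8) = 0)
A*99 + 6 = 0*99 + 6 = 0 + 6 = 6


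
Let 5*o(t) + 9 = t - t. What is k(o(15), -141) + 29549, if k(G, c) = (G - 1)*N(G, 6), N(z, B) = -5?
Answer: 29563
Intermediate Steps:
o(t) = -9/5 (o(t) = -9/5 + (t - t)/5 = -9/5 + (1/5)*0 = -9/5 + 0 = -9/5)
k(G, c) = 5 - 5*G (k(G, c) = (G - 1)*(-5) = (-1 + G)*(-5) = 5 - 5*G)
k(o(15), -141) + 29549 = (5 - 5*(-9/5)) + 29549 = (5 + 9) + 29549 = 14 + 29549 = 29563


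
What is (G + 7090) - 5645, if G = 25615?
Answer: 27060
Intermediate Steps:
(G + 7090) - 5645 = (25615 + 7090) - 5645 = 32705 - 5645 = 27060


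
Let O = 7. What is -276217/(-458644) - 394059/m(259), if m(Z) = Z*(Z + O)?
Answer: -80851550999/15798909868 ≈ -5.1175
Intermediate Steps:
m(Z) = Z*(7 + Z) (m(Z) = Z*(Z + 7) = Z*(7 + Z))
-276217/(-458644) - 394059/m(259) = -276217/(-458644) - 394059*1/(259*(7 + 259)) = -276217*(-1/458644) - 394059/(259*266) = 276217/458644 - 394059/68894 = -80851550999/15798909868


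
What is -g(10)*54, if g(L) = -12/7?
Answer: 648/7 ≈ 92.571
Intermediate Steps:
g(L) = -12/7 (g(L) = -12*⅐ = -12/7)
-g(10)*54 = -1*(-12/7)*54 = (12/7)*54 = 648/7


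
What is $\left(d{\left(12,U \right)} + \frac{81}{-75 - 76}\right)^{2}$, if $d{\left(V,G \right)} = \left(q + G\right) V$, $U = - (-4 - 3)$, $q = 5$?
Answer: $\frac{469285569}{22801} \approx 20582.0$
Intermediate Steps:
$U = 7$ ($U = \left(-1\right) \left(-7\right) = 7$)
$d{\left(V,G \right)} = V \left(5 + G\right)$ ($d{\left(V,G \right)} = \left(5 + G\right) V = V \left(5 + G\right)$)
$\left(d{\left(12,U \right)} + \frac{81}{-75 - 76}\right)^{2} = \left(12 \left(5 + 7\right) + \frac{81}{-75 - 76}\right)^{2} = \left(12 \cdot 12 + \frac{81}{-151}\right)^{2} = \left(144 + 81 \left(- \frac{1}{151}\right)\right)^{2} = \left(144 - \frac{81}{151}\right)^{2} = \left(\frac{21663}{151}\right)^{2} = \frac{469285569}{22801}$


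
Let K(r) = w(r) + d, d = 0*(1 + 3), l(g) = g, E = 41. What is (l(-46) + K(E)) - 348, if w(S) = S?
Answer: -353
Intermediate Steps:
d = 0 (d = 0*4 = 0)
K(r) = r (K(r) = r + 0 = r)
(l(-46) + K(E)) - 348 = (-46 + 41) - 348 = -5 - 348 = -353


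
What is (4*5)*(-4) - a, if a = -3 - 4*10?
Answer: -37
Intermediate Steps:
a = -43 (a = -3 - 40 = -43)
(4*5)*(-4) - a = (4*5)*(-4) - 1*(-43) = 20*(-4) + 43 = -80 + 43 = -37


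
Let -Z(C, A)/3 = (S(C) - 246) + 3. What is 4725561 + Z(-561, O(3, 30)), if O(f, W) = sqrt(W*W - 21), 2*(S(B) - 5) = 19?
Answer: 9452493/2 ≈ 4.7262e+6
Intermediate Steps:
S(B) = 29/2 (S(B) = 5 + (1/2)*19 = 5 + 19/2 = 29/2)
O(f, W) = sqrt(-21 + W**2) (O(f, W) = sqrt(W**2 - 21) = sqrt(-21 + W**2))
Z(C, A) = 1371/2 (Z(C, A) = -3*((29/2 - 246) + 3) = -3*(-463/2 + 3) = -3*(-457/2) = 1371/2)
4725561 + Z(-561, O(3, 30)) = 4725561 + 1371/2 = 9452493/2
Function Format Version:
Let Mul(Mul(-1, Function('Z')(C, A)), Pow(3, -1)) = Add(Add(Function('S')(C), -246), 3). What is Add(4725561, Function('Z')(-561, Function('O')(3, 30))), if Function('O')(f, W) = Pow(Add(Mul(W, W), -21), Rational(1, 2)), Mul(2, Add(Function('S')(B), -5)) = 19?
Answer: Rational(9452493, 2) ≈ 4.7262e+6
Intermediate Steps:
Function('S')(B) = Rational(29, 2) (Function('S')(B) = Add(5, Mul(Rational(1, 2), 19)) = Add(5, Rational(19, 2)) = Rational(29, 2))
Function('O')(f, W) = Pow(Add(-21, Pow(W, 2)), Rational(1, 2)) (Function('O')(f, W) = Pow(Add(Pow(W, 2), -21), Rational(1, 2)) = Pow(Add(-21, Pow(W, 2)), Rational(1, 2)))
Function('Z')(C, A) = Rational(1371, 2) (Function('Z')(C, A) = Mul(-3, Add(Add(Rational(29, 2), -246), 3)) = Mul(-3, Add(Rational(-463, 2), 3)) = Mul(-3, Rational(-457, 2)) = Rational(1371, 2))
Add(4725561, Function('Z')(-561, Function('O')(3, 30))) = Add(4725561, Rational(1371, 2)) = Rational(9452493, 2)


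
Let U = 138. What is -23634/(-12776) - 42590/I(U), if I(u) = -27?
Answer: 272383979/172476 ≈ 1579.3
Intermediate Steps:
-23634/(-12776) - 42590/I(U) = -23634/(-12776) - 42590/(-27) = -23634*(-1/12776) - 42590*(-1/27) = 11817/6388 + 42590/27 = 272383979/172476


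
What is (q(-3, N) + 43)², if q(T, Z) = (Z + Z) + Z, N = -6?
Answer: 625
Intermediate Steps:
q(T, Z) = 3*Z (q(T, Z) = 2*Z + Z = 3*Z)
(q(-3, N) + 43)² = (3*(-6) + 43)² = (-18 + 43)² = 25² = 625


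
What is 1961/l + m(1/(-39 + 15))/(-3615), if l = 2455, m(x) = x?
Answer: 34027763/42599160 ≈ 0.79879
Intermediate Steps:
1961/l + m(1/(-39 + 15))/(-3615) = 1961/2455 + 1/((-39 + 15)*(-3615)) = 1961*(1/2455) - 1/3615/(-24) = 1961/2455 - 1/24*(-1/3615) = 1961/2455 + 1/86760 = 34027763/42599160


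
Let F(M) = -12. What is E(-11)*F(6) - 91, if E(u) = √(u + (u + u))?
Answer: -91 - 12*I*√33 ≈ -91.0 - 68.935*I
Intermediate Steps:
E(u) = √3*√u (E(u) = √(u + 2*u) = √(3*u) = √3*√u)
E(-11)*F(6) - 91 = (√3*√(-11))*(-12) - 91 = (√3*(I*√11))*(-12) - 91 = (I*√33)*(-12) - 91 = -12*I*√33 - 91 = -91 - 12*I*√33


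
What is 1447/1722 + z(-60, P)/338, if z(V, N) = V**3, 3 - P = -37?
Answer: -185731457/291018 ≈ -638.21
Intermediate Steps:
P = 40 (P = 3 - 1*(-37) = 3 + 37 = 40)
1447/1722 + z(-60, P)/338 = 1447/1722 + (-60)**3/338 = 1447*(1/1722) - 216000*1/338 = 1447/1722 - 108000/169 = -185731457/291018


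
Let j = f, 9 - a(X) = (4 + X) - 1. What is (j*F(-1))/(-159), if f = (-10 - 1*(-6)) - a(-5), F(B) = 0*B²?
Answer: 0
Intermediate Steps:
a(X) = 6 - X (a(X) = 9 - ((4 + X) - 1) = 9 - (3 + X) = 9 + (-3 - X) = 6 - X)
F(B) = 0
f = -15 (f = (-10 - 1*(-6)) - (6 - 1*(-5)) = (-10 + 6) - (6 + 5) = -4 - 1*11 = -4 - 11 = -15)
j = -15
(j*F(-1))/(-159) = -15*0/(-159) = 0*(-1/159) = 0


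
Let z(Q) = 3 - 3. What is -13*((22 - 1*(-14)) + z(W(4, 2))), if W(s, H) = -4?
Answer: -468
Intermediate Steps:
z(Q) = 0
-13*((22 - 1*(-14)) + z(W(4, 2))) = -13*((22 - 1*(-14)) + 0) = -13*((22 + 14) + 0) = -13*(36 + 0) = -13*36 = -468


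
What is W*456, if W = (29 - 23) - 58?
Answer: -23712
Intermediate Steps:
W = -52 (W = 6 - 58 = -52)
W*456 = -52*456 = -23712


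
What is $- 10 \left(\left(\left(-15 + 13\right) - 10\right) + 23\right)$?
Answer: $-110$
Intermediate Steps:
$- 10 \left(\left(\left(-15 + 13\right) - 10\right) + 23\right) = - 10 \left(\left(-2 - 10\right) + 23\right) = - 10 \left(-12 + 23\right) = \left(-10\right) 11 = -110$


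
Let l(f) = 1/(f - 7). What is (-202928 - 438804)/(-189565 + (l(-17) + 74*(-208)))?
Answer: 15401568/4918969 ≈ 3.1311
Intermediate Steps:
l(f) = 1/(-7 + f)
(-202928 - 438804)/(-189565 + (l(-17) + 74*(-208))) = (-202928 - 438804)/(-189565 + (1/(-7 - 17) + 74*(-208))) = -641732/(-189565 + (1/(-24) - 15392)) = -641732/(-189565 + (-1/24 - 15392)) = -641732/(-189565 - 369409/24) = -641732/(-4918969/24) = -641732*(-24/4918969) = 15401568/4918969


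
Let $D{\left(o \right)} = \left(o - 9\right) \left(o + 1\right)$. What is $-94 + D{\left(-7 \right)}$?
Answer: $2$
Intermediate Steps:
$D{\left(o \right)} = \left(1 + o\right) \left(-9 + o\right)$ ($D{\left(o \right)} = \left(-9 + o\right) \left(1 + o\right) = \left(1 + o\right) \left(-9 + o\right)$)
$-94 + D{\left(-7 \right)} = -94 - \left(-47 - 49\right) = -94 + \left(-9 + 49 + 56\right) = -94 + 96 = 2$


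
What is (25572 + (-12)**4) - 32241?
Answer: 14067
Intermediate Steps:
(25572 + (-12)**4) - 32241 = (25572 + 20736) - 32241 = 46308 - 32241 = 14067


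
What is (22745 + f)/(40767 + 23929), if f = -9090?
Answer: 13655/64696 ≈ 0.21106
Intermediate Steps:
(22745 + f)/(40767 + 23929) = (22745 - 9090)/(40767 + 23929) = 13655/64696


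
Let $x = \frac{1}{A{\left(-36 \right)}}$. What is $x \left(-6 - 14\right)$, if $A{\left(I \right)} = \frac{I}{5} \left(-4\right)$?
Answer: $- \frac{25}{36} \approx -0.69444$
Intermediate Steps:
$A{\left(I \right)} = - \frac{4 I}{5}$ ($A{\left(I \right)} = I \frac{1}{5} \left(-4\right) = \frac{I}{5} \left(-4\right) = - \frac{4 I}{5}$)
$x = \frac{5}{144}$ ($x = \frac{1}{\left(- \frac{4}{5}\right) \left(-36\right)} = \frac{1}{\frac{144}{5}} = \frac{5}{144} \approx 0.034722$)
$x \left(-6 - 14\right) = \frac{5 \left(-6 - 14\right)}{144} = \frac{5}{144} \left(-20\right) = - \frac{25}{36}$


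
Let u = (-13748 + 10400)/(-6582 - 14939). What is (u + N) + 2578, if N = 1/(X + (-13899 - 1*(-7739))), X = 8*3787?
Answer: 1339173575617/519430856 ≈ 2578.2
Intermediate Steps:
u = 3348/21521 (u = -3348/(-21521) = -3348*(-1/21521) = 3348/21521 ≈ 0.15557)
X = 30296
N = 1/24136 (N = 1/(30296 + (-13899 - 1*(-7739))) = 1/(30296 + (-13899 + 7739)) = 1/(30296 - 6160) = 1/24136 ≈ 4.1432e-5)
(u + N) + 2578 = (3348/21521 + 1/24136) + 2578 = 80828849/519430856 + 2578 = 1339173575617/519430856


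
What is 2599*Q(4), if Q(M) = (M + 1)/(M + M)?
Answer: 12995/8 ≈ 1624.4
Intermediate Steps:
Q(M) = (1 + M)/(2*M) (Q(M) = (1 + M)/((2*M)) = (1 + M)*(1/(2*M)) = (1 + M)/(2*M))
2599*Q(4) = 2599*((½)*(1 + 4)/4) = 2599*((½)*(¼)*5) = 2599*(5/8) = 12995/8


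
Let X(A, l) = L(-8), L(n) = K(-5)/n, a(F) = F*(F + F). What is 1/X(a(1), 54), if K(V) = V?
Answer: 8/5 ≈ 1.6000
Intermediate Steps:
a(F) = 2*F**2 (a(F) = F*(2*F) = 2*F**2)
L(n) = -5/n
X(A, l) = 5/8 (X(A, l) = -5/(-8) = -5*(-1/8) = 5/8)
1/X(a(1), 54) = 1/(5/8) = 8/5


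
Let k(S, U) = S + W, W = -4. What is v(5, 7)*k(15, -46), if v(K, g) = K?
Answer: 55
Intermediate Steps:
k(S, U) = -4 + S (k(S, U) = S - 4 = -4 + S)
v(5, 7)*k(15, -46) = 5*(-4 + 15) = 5*11 = 55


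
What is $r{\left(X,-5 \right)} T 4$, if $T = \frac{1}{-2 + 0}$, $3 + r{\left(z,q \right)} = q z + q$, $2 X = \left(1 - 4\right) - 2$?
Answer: $-9$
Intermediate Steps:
$X = - \frac{5}{2}$ ($X = \frac{\left(1 - 4\right) - 2}{2} = \frac{-3 - 2}{2} = \frac{1}{2} \left(-5\right) = - \frac{5}{2} \approx -2.5$)
$r{\left(z,q \right)} = -3 + q + q z$ ($r{\left(z,q \right)} = -3 + \left(q z + q\right) = -3 + \left(q + q z\right) = -3 + q + q z$)
$T = - \frac{1}{2}$ ($T = \frac{1}{-2} = - \frac{1}{2} \approx -0.5$)
$r{\left(X,-5 \right)} T 4 = \left(-3 - 5 - - \frac{25}{2}\right) \left(- \frac{1}{2}\right) 4 = \left(-3 - 5 + \frac{25}{2}\right) \left(- \frac{1}{2}\right) 4 = \frac{9}{2} \left(- \frac{1}{2}\right) 4 = \left(- \frac{9}{4}\right) 4 = -9$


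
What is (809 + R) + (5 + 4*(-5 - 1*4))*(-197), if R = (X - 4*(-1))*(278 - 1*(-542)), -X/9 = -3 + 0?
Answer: 32336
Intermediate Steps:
X = 27 (X = -9*(-3 + 0) = -9*(-3) = 27)
R = 25420 (R = (27 - 4*(-1))*(278 - 1*(-542)) = (27 + 4)*(278 + 542) = 31*820 = 25420)
(809 + R) + (5 + 4*(-5 - 1*4))*(-197) = (809 + 25420) + (5 + 4*(-5 - 1*4))*(-197) = 26229 + (5 + 4*(-5 - 4))*(-197) = 26229 + (5 + 4*(-9))*(-197) = 26229 + (5 - 36)*(-197) = 26229 - 31*(-197) = 26229 + 6107 = 32336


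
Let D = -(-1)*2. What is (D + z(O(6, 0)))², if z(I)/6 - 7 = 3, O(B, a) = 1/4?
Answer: 3844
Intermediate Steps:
O(B, a) = ¼
z(I) = 60 (z(I) = 42 + 6*3 = 42 + 18 = 60)
D = 2 (D = -1*(-2) = 2)
(D + z(O(6, 0)))² = (2 + 60)² = 62² = 3844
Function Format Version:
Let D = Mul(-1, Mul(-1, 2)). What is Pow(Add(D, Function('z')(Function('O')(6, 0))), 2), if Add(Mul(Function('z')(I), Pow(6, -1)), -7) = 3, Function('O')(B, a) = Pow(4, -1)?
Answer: 3844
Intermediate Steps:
Function('O')(B, a) = Rational(1, 4)
Function('z')(I) = 60 (Function('z')(I) = Add(42, Mul(6, 3)) = Add(42, 18) = 60)
D = 2 (D = Mul(-1, -2) = 2)
Pow(Add(D, Function('z')(Function('O')(6, 0))), 2) = Pow(Add(2, 60), 2) = Pow(62, 2) = 3844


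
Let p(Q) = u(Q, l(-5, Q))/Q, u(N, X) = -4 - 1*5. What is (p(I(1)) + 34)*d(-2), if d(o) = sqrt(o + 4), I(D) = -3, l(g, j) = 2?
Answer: 37*sqrt(2) ≈ 52.326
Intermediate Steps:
d(o) = sqrt(4 + o)
u(N, X) = -9 (u(N, X) = -4 - 5 = -9)
p(Q) = -9/Q
(p(I(1)) + 34)*d(-2) = (-9/(-3) + 34)*sqrt(4 - 2) = (-9*(-1/3) + 34)*sqrt(2) = (3 + 34)*sqrt(2) = 37*sqrt(2)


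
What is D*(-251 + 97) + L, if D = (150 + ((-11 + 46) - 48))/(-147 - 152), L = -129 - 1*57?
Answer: -34516/299 ≈ -115.44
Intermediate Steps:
L = -186 (L = -129 - 57 = -186)
D = -137/299 (D = (150 + (35 - 48))/(-299) = (150 - 13)*(-1/299) = 137*(-1/299) = -137/299 ≈ -0.45819)
D*(-251 + 97) + L = -137*(-251 + 97)/299 - 186 = -137/299*(-154) - 186 = 21098/299 - 186 = -34516/299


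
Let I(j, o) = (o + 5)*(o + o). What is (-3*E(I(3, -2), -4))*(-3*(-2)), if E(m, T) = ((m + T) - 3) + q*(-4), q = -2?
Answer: 198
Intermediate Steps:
I(j, o) = 2*o*(5 + o) (I(j, o) = (5 + o)*(2*o) = 2*o*(5 + o))
E(m, T) = 5 + T + m (E(m, T) = ((m + T) - 3) - 2*(-4) = ((T + m) - 3) + 8 = (-3 + T + m) + 8 = 5 + T + m)
(-3*E(I(3, -2), -4))*(-3*(-2)) = (-3*(5 - 4 + 2*(-2)*(5 - 2)))*(-3*(-2)) = -3*(5 - 4 + 2*(-2)*3)*6 = -3*(5 - 4 - 12)*6 = -3*(-11)*6 = 33*6 = 198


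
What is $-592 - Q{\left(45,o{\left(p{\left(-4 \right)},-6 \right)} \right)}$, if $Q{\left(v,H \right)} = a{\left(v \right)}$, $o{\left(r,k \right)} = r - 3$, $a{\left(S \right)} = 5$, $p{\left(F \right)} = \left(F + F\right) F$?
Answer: $-597$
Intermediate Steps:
$p{\left(F \right)} = 2 F^{2}$ ($p{\left(F \right)} = 2 F F = 2 F^{2}$)
$o{\left(r,k \right)} = -3 + r$ ($o{\left(r,k \right)} = r - 3 = -3 + r$)
$Q{\left(v,H \right)} = 5$
$-592 - Q{\left(45,o{\left(p{\left(-4 \right)},-6 \right)} \right)} = -592 - 5 = -597$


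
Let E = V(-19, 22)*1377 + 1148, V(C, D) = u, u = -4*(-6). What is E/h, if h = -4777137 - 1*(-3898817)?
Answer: -8549/219580 ≈ -0.038933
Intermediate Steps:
u = 24
V(C, D) = 24
h = -878320 (h = -4777137 + 3898817 = -878320)
E = 34196 (E = 24*1377 + 1148 = 33048 + 1148 = 34196)
E/h = 34196/(-878320) = 34196*(-1/878320) = -8549/219580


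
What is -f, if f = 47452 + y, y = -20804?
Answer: -26648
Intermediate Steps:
f = 26648 (f = 47452 - 20804 = 26648)
-f = -1*26648 = -26648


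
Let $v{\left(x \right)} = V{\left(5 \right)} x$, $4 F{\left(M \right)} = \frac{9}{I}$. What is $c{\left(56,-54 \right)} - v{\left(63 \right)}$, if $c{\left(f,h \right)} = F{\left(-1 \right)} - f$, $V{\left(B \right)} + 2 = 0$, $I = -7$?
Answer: $\frac{1951}{28} \approx 69.679$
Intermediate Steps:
$V{\left(B \right)} = -2$ ($V{\left(B \right)} = -2 + 0 = -2$)
$F{\left(M \right)} = - \frac{9}{28}$ ($F{\left(M \right)} = \frac{9 \frac{1}{-7}}{4} = \frac{9 \left(- \frac{1}{7}\right)}{4} = \frac{1}{4} \left(- \frac{9}{7}\right) = - \frac{9}{28}$)
$c{\left(f,h \right)} = - \frac{9}{28} - f$
$v{\left(x \right)} = - 2 x$
$c{\left(56,-54 \right)} - v{\left(63 \right)} = \left(- \frac{9}{28} - 56\right) - \left(-2\right) 63 = \left(- \frac{9}{28} - 56\right) - -126 = - \frac{1577}{28} + 126 = \frac{1951}{28}$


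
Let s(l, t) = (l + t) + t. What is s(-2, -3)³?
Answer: -512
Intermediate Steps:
s(l, t) = l + 2*t
s(-2, -3)³ = (-2 + 2*(-3))³ = (-2 - 6)³ = (-8)³ = -512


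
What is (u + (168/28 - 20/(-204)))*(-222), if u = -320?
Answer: 1184666/17 ≈ 69686.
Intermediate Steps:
(u + (168/28 - 20/(-204)))*(-222) = (-320 + (168/28 - 20/(-204)))*(-222) = (-320 + (168*(1/28) - 20*(-1/204)))*(-222) = (-320 + (6 + 5/51))*(-222) = (-320 + 311/51)*(-222) = -16009/51*(-222) = 1184666/17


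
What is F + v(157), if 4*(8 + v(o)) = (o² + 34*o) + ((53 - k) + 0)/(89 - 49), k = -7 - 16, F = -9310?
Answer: -72831/40 ≈ -1820.8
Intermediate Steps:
k = -23
v(o) = -301/40 + o²/4 + 17*o/2 (v(o) = -8 + ((o² + 34*o) + ((53 - 1*(-23)) + 0)/(89 - 49))/4 = -8 + ((o² + 34*o) + ((53 + 23) + 0)/40)/4 = -8 + ((o² + 34*o) + (76 + 0)*(1/40))/4 = -8 + ((o² + 34*o) + 76*(1/40))/4 = -8 + ((o² + 34*o) + 19/10)/4 = -8 + (19/10 + o² + 34*o)/4 = -8 + (19/40 + o²/4 + 17*o/2) = -301/40 + o²/4 + 17*o/2)
F + v(157) = -9310 + (-301/40 + (¼)*157² + (17/2)*157) = -9310 + (-301/40 + (¼)*24649 + 2669/2) = -9310 + (-301/40 + 24649/4 + 2669/2) = -9310 + 299569/40 = -72831/40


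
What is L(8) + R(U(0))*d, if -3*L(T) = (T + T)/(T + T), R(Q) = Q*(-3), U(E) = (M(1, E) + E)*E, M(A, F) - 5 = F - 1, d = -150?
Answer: -⅓ ≈ -0.33333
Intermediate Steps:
M(A, F) = 4 + F (M(A, F) = 5 + (F - 1) = 5 + (-1 + F) = 4 + F)
U(E) = E*(4 + 2*E) (U(E) = ((4 + E) + E)*E = (4 + 2*E)*E = E*(4 + 2*E))
R(Q) = -3*Q
L(T) = -⅓ (L(T) = -(T + T)/(3*(T + T)) = -2*T/(3*(2*T)) = -2*T*1/(2*T)/3 = -⅓*1 = -⅓)
L(8) + R(U(0))*d = -⅓ - 6*0*(2 + 0)*(-150) = -⅓ - 6*0*2*(-150) = -⅓ - 3*0*(-150) = -⅓ + 0*(-150) = -⅓ + 0 = -⅓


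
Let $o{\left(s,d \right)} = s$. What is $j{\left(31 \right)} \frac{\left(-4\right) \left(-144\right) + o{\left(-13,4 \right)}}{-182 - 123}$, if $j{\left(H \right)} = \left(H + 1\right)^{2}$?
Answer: $- \frac{576512}{305} \approx -1890.2$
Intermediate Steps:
$j{\left(H \right)} = \left(1 + H\right)^{2}$
$j{\left(31 \right)} \frac{\left(-4\right) \left(-144\right) + o{\left(-13,4 \right)}}{-182 - 123} = \left(1 + 31\right)^{2} \frac{\left(-4\right) \left(-144\right) - 13}{-182 - 123} = 32^{2} \frac{576 - 13}{-305} = 1024 \cdot 563 \left(- \frac{1}{305}\right) = 1024 \left(- \frac{563}{305}\right) = - \frac{576512}{305}$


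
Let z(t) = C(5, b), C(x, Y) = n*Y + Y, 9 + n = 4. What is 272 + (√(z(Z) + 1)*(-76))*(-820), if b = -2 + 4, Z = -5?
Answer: 272 + 62320*I*√7 ≈ 272.0 + 1.6488e+5*I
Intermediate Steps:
n = -5 (n = -9 + 4 = -5)
b = 2
C(x, Y) = -4*Y (C(x, Y) = -5*Y + Y = -4*Y)
z(t) = -8 (z(t) = -4*2 = -8)
272 + (√(z(Z) + 1)*(-76))*(-820) = 272 + (√(-8 + 1)*(-76))*(-820) = 272 + (√(-7)*(-76))*(-820) = 272 + ((I*√7)*(-76))*(-820) = 272 - 76*I*√7*(-820) = 272 + 62320*I*√7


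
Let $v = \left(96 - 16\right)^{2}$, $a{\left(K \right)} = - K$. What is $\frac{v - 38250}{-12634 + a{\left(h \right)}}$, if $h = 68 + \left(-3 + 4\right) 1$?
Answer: $\frac{31850}{12703} \approx 2.5073$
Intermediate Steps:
$h = 69$ ($h = 68 + 1 \cdot 1 = 68 + 1 = 69$)
$v = 6400$ ($v = 80^{2} = 6400$)
$\frac{v - 38250}{-12634 + a{\left(h \right)}} = \frac{6400 - 38250}{-12634 - 69} = - \frac{31850}{-12634 - 69} = - \frac{31850}{-12703} = \left(-31850\right) \left(- \frac{1}{12703}\right) = \frac{31850}{12703}$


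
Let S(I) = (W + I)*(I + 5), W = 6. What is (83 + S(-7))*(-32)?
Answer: -2720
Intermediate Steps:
S(I) = (5 + I)*(6 + I) (S(I) = (6 + I)*(I + 5) = (6 + I)*(5 + I) = (5 + I)*(6 + I))
(83 + S(-7))*(-32) = (83 + (30 + (-7)² + 11*(-7)))*(-32) = (83 + (30 + 49 - 77))*(-32) = (83 + 2)*(-32) = 85*(-32) = -2720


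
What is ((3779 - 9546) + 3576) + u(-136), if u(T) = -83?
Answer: -2274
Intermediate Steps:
((3779 - 9546) + 3576) + u(-136) = ((3779 - 9546) + 3576) - 83 = (-5767 + 3576) - 83 = -2191 - 83 = -2274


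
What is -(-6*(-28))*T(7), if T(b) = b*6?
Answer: -7056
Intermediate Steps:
T(b) = 6*b
-(-6*(-28))*T(7) = -(-6*(-28))*6*7 = -168*42 = -1*7056 = -7056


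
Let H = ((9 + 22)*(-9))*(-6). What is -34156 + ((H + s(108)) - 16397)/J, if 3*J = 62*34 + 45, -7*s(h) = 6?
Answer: -515074277/15071 ≈ -34177.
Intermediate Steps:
H = 1674 (H = (31*(-9))*(-6) = -279*(-6) = 1674)
s(h) = -6/7 (s(h) = -⅐*6 = -6/7)
J = 2153/3 (J = (62*34 + 45)/3 = (2108 + 45)/3 = (⅓)*2153 = 2153/3 ≈ 717.67)
-34156 + ((H + s(108)) - 16397)/J = -34156 + ((1674 - 6/7) - 16397)/(2153/3) = -34156 + (11712/7 - 16397)*(3/2153) = -34156 - 103067/7*3/2153 = -34156 - 309201/15071 = -515074277/15071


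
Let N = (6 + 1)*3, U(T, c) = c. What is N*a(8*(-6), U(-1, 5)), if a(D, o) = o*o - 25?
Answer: 0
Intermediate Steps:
a(D, o) = -25 + o² (a(D, o) = o² - 25 = -25 + o²)
N = 21 (N = 7*3 = 21)
N*a(8*(-6), U(-1, 5)) = 21*(-25 + 5²) = 21*(-25 + 25) = 21*0 = 0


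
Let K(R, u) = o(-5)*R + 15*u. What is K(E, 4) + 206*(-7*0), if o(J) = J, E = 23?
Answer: -55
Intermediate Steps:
K(R, u) = -5*R + 15*u
K(E, 4) + 206*(-7*0) = (-5*23 + 15*4) + 206*(-7*0) = (-115 + 60) + 206*0 = -55 + 0 = -55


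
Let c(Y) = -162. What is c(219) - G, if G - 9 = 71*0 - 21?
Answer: -150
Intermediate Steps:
G = -12 (G = 9 + (71*0 - 21) = 9 + (0 - 21) = 9 - 21 = -12)
c(219) - G = -162 - 1*(-12) = -162 + 12 = -150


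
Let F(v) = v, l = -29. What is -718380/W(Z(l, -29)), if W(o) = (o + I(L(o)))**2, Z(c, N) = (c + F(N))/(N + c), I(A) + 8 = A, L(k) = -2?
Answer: -79820/9 ≈ -8868.9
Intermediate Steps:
I(A) = -8 + A
Z(c, N) = 1 (Z(c, N) = (c + N)/(N + c) = (N + c)/(N + c) = 1)
W(o) = (-10 + o)**2 (W(o) = (o + (-8 - 2))**2 = (o - 10)**2 = (-10 + o)**2)
-718380/W(Z(l, -29)) = -718380/(-10 + 1)**2 = -718380/((-9)**2) = -718380/81 = -718380*1/81 = -79820/9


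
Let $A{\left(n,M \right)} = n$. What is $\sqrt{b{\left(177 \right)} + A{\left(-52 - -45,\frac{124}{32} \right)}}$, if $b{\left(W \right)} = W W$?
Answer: $\sqrt{31322} \approx 176.98$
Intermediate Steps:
$b{\left(W \right)} = W^{2}$
$\sqrt{b{\left(177 \right)} + A{\left(-52 - -45,\frac{124}{32} \right)}} = \sqrt{177^{2} - 7} = \sqrt{31329 + \left(-52 + 45\right)} = \sqrt{31329 - 7} = \sqrt{31322}$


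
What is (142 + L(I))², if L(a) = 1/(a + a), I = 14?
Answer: 15816529/784 ≈ 20174.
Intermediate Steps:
L(a) = 1/(2*a)
(142 + L(I))² = (142 + (½)/14)² = (142 + (½)*(1/14))² = (142 + 1/28)² = (3977/28)² = 15816529/784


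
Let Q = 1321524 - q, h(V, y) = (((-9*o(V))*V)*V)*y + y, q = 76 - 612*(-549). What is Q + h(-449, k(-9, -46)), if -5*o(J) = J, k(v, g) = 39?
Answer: -31767188504/5 ≈ -6.3534e+9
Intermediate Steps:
o(J) = -J/5
q = 336064 (q = 76 + 335988 = 336064)
h(V, y) = y + 9*y*V**3/5 (h(V, y) = (((-(-9)*V/5)*V)*V)*y + y = (((9*V/5)*V)*V)*y + y = ((9*V**2/5)*V)*y + y = (9*V**3/5)*y + y = 9*y*V**3/5 + y = y + 9*y*V**3/5)
Q = 985460 (Q = 1321524 - 1*336064 = 1321524 - 336064 = 985460)
Q + h(-449, k(-9, -46)) = 985460 + (1/5)*39*(5 + 9*(-449)**3) = 985460 + (1/5)*39*(5 + 9*(-90518849)) = 985460 + (1/5)*39*(5 - 814669641) = 985460 + (1/5)*39*(-814669636) = 985460 - 31772115804/5 = -31767188504/5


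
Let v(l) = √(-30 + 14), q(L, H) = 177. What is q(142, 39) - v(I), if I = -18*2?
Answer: 177 - 4*I ≈ 177.0 - 4.0*I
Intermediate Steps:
I = -36
v(l) = 4*I (v(l) = √(-16) = 4*I)
q(142, 39) - v(I) = 177 - 4*I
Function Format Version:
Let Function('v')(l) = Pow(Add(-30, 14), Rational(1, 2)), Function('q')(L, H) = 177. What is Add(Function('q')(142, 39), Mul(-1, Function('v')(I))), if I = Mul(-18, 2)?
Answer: Add(177, Mul(-4, I)) ≈ Add(177.00, Mul(-4.0000, I))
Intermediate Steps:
I = -36
Function('v')(l) = Mul(4, I) (Function('v')(l) = Pow(-16, Rational(1, 2)) = Mul(4, I))
Add(Function('q')(142, 39), Mul(-1, Function('v')(I))) = Add(177, Mul(-1, Mul(4, I))) = Add(177, Mul(-4, I))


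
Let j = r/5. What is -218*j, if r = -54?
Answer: 11772/5 ≈ 2354.4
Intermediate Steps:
j = -54/5 ≈ -10.800
-218*j = -218*(-54/5) = 11772/5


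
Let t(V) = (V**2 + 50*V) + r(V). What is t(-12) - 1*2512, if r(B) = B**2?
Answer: -2824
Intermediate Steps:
t(V) = 2*V**2 + 50*V (t(V) = (V**2 + 50*V) + V**2 = 2*V**2 + 50*V)
t(-12) - 1*2512 = 2*(-12)*(25 - 12) - 1*2512 = 2*(-12)*13 - 2512 = -312 - 2512 = -2824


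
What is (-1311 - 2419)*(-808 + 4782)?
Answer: -14823020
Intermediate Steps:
(-1311 - 2419)*(-808 + 4782) = -3730*3974 = -14823020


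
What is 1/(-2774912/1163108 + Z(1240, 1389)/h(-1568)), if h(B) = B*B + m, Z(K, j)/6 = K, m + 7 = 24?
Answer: -7687271549/18316824976 ≈ -0.41968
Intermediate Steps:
m = 17 (m = -7 + 24 = 17)
Z(K, j) = 6*K
h(B) = 17 + B² (h(B) = B*B + 17 = B² + 17 = 17 + B²)
1/(-2774912/1163108 + Z(1240, 1389)/h(-1568)) = 1/(-2774912/1163108 + (6*1240)/(17 + (-1568)²)) = 1/(-2774912*1/1163108 + 7440/(17 + 2458624)) = 1/(-693728/290777 + 7440/2458641) = 1/(-693728/290777 + 7440*(1/2458641)) = 1/(-693728/290777 + 80/26437) = 1/(-18316824976/7687271549) = -7687271549/18316824976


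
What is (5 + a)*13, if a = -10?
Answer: -65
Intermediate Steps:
(5 + a)*13 = (5 - 10)*13 = -5*13 = -65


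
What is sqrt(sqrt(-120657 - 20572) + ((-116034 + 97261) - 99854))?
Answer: sqrt(-118627 + I*sqrt(141229)) ≈ 0.5456 + 344.42*I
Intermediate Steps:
sqrt(sqrt(-120657 - 20572) + ((-116034 + 97261) - 99854)) = sqrt(sqrt(-141229) + (-18773 - 99854)) = sqrt(I*sqrt(141229) - 118627) = sqrt(-118627 + I*sqrt(141229))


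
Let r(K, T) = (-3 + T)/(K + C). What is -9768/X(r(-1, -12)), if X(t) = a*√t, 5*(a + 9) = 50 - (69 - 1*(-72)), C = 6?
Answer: -2035*I*√3/17 ≈ -207.34*I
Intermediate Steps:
a = -136/5 (a = -9 + (50 - (69 - 1*(-72)))/5 = -9 + (50 - (69 + 72))/5 = -9 + (50 - 1*141)/5 = -9 + (50 - 141)/5 = -9 + (⅕)*(-91) = -9 - 91/5 = -136/5 ≈ -27.200)
r(K, T) = (-3 + T)/(6 + K) (r(K, T) = (-3 + T)/(K + 6) = (-3 + T)/(6 + K))
X(t) = -136*√t/5
-9768/X(r(-1, -12)) = -9768*(-5*√(6 - 1)/(136*√(-3 - 12))) = -9768*5*I*√3/408 = -2035*I*√3/17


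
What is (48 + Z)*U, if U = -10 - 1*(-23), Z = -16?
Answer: 416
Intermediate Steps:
U = 13 (U = -10 + 23 = 13)
(48 + Z)*U = (48 - 16)*13 = 32*13 = 416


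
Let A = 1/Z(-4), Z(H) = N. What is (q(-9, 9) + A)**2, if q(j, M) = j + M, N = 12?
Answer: 1/144 ≈ 0.0069444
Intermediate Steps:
Z(H) = 12
q(j, M) = M + j
A = 1/12 ≈ 0.083333
(q(-9, 9) + A)**2 = ((9 - 9) + 1/12)**2 = (0 + 1/12)**2 = (1/12)**2 = 1/144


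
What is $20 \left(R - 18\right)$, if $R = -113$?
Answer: $-2620$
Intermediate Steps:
$20 \left(R - 18\right) = 20 \left(-113 - 18\right) = 20 \left(-131\right) = -2620$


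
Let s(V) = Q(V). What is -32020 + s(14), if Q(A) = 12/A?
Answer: -224134/7 ≈ -32019.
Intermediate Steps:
s(V) = 12/V
-32020 + s(14) = -32020 + 12/14 = -32020 + 12*(1/14) = -32020 + 6/7 = -224134/7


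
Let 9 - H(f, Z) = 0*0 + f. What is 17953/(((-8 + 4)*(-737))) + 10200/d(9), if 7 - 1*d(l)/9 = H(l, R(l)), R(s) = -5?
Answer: 10400213/61908 ≈ 167.99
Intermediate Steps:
H(f, Z) = 9 - f (H(f, Z) = 9 - (0*0 + f) = 9 - (0 + f) = 9 - f)
d(l) = -18 + 9*l (d(l) = 63 - 9*(9 - l) = 63 + (-81 + 9*l) = -18 + 9*l)
17953/(((-8 + 4)*(-737))) + 10200/d(9) = 17953/(((-8 + 4)*(-737))) + 10200/(-18 + 9*9) = 17953/((-4*(-737))) + 10200/(-18 + 81) = 17953/2948 + 10200/63 = 17953*(1/2948) + 10200*(1/63) = 17953/2948 + 3400/21 = 10400213/61908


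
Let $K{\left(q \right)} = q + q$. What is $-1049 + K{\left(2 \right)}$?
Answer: $-1045$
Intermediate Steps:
$K{\left(q \right)} = 2 q$
$-1049 + K{\left(2 \right)} = -1049 + 2 \cdot 2 = -1049 + 4 = -1045$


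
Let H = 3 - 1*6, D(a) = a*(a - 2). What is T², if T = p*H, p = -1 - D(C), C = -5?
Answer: 11664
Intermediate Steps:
D(a) = a*(-2 + a)
p = -36 (p = -1 - (-5)*(-2 - 5) = -1 - (-5)*(-7) = -1 - 1*35 = -1 - 35 = -36)
H = -3 (H = 3 - 6 = -3)
T = 108 (T = -36*(-3) = 108)
T² = 108² = 11664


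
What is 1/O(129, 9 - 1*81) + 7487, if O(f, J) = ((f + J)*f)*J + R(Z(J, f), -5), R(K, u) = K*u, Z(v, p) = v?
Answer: 3961042271/529056 ≈ 7487.0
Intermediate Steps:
O(f, J) = -5*J + J*f*(J + f) (O(f, J) = ((f + J)*f)*J + J*(-5) = ((J + f)*f)*J - 5*J = (f*(J + f))*J - 5*J = J*f*(J + f) - 5*J = -5*J + J*f*(J + f))
1/O(129, 9 - 1*81) + 7487 = 1/((9 - 1*81)*(-5 + 129**2 + (9 - 1*81)*129)) + 7487 = 1/((9 - 81)*(-5 + 16641 + (9 - 81)*129)) + 7487 = 1/(-72*(-5 + 16641 - 72*129)) + 7487 = 1/(-72*(-5 + 16641 - 9288)) + 7487 = 1/(-72*7348) + 7487 = 1/(-529056) + 7487 = -1/529056 + 7487 = 3961042271/529056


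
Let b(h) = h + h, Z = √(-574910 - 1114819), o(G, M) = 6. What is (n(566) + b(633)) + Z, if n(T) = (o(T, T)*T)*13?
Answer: 45414 + I*√1689729 ≈ 45414.0 + 1299.9*I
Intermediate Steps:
Z = I*√1689729 (Z = √(-1689729) = I*√1689729 ≈ 1299.9*I)
b(h) = 2*h
n(T) = 78*T (n(T) = (6*T)*13 = 78*T)
(n(566) + b(633)) + Z = (78*566 + 2*633) + I*√1689729 = (44148 + 1266) + I*√1689729 = 45414 + I*√1689729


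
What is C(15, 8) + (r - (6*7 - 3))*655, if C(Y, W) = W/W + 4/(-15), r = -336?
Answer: -3684364/15 ≈ -2.4562e+5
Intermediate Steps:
C(Y, W) = 11/15 (C(Y, W) = 1 + 4*(-1/15) = 1 - 4/15 = 11/15)
C(15, 8) + (r - (6*7 - 3))*655 = 11/15 + (-336 - (6*7 - 3))*655 = 11/15 + (-336 - (42 - 3))*655 = 11/15 + (-336 - 1*39)*655 = 11/15 + (-336 - 39)*655 = 11/15 - 375*655 = 11/15 - 245625 = -3684364/15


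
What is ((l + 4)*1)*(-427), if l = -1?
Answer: -1281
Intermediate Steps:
((l + 4)*1)*(-427) = ((-1 + 4)*1)*(-427) = (3*1)*(-427) = 3*(-427) = -1281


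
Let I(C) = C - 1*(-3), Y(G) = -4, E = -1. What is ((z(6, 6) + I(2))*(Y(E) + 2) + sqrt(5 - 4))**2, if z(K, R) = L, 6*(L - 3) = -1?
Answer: 1936/9 ≈ 215.11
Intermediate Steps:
L = 17/6 (L = 3 + (1/6)*(-1) = 3 - 1/6 = 17/6 ≈ 2.8333)
z(K, R) = 17/6
I(C) = 3 + C (I(C) = C + 3 = 3 + C)
((z(6, 6) + I(2))*(Y(E) + 2) + sqrt(5 - 4))**2 = ((17/6 + (3 + 2))*(-4 + 2) + sqrt(5 - 4))**2 = ((17/6 + 5)*(-2) + sqrt(1))**2 = ((47/6)*(-2) + 1)**2 = (-47/3 + 1)**2 = (-44/3)**2 = 1936/9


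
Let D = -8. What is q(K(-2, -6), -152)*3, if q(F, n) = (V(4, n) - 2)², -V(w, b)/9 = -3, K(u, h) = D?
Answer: 1875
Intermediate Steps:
K(u, h) = -8
V(w, b) = 27 (V(w, b) = -9*(-3) = 27)
q(F, n) = 625 (q(F, n) = (27 - 2)² = 25² = 625)
q(K(-2, -6), -152)*3 = 625*3 = 1875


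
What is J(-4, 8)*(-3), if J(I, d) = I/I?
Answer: -3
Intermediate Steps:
J(I, d) = 1
J(-4, 8)*(-3) = 1*(-3) = -3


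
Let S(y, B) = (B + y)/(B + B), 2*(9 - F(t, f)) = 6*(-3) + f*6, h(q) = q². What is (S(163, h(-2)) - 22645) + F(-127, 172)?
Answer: -184977/8 ≈ -23122.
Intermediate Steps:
F(t, f) = 18 - 3*f (F(t, f) = 9 - (6*(-3) + f*6)/2 = 9 - (-18 + 6*f)/2 = 9 + (9 - 3*f) = 18 - 3*f)
S(y, B) = (B + y)/(2*B) (S(y, B) = (B + y)/((2*B)) = (B + y)*(1/(2*B)) = (B + y)/(2*B))
(S(163, h(-2)) - 22645) + F(-127, 172) = (((-2)² + 163)/(2*((-2)²)) - 22645) + (18 - 3*172) = ((½)*(4 + 163)/4 - 22645) + (18 - 516) = ((½)*(¼)*167 - 22645) - 498 = (167/8 - 22645) - 498 = -180993/8 - 498 = -184977/8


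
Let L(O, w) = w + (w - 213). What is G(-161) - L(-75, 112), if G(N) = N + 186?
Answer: 14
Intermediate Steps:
G(N) = 186 + N
L(O, w) = -213 + 2*w (L(O, w) = w + (-213 + w) = -213 + 2*w)
G(-161) - L(-75, 112) = (186 - 161) - (-213 + 2*112) = 25 - (-213 + 224) = 25 - 1*11 = 25 - 11 = 14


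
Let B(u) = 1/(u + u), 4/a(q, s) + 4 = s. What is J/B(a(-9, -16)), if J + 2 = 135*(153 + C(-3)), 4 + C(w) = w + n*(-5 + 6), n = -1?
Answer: -39146/5 ≈ -7829.2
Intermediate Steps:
a(q, s) = 4/(-4 + s)
B(u) = 1/(2*u)
C(w) = -5 + w (C(w) = -4 + (w - (-5 + 6)) = -4 + (w - 1*1) = -4 + (w - 1) = -4 + (-1 + w) = -5 + w)
J = 19573 (J = -2 + 135*(153 + (-5 - 3)) = -2 + 135*(153 - 8) = -2 + 135*145 = -2 + 19575 = 19573)
J/B(a(-9, -16)) = 19573/((1/(2*((4/(-4 - 16)))))) = 19573/((1/(2*((4/(-20)))))) = 19573/((1/(2*((4*(-1/20)))))) = 19573/((1/(2*(-⅕)))) = 19573/(((½)*(-5))) = 19573/(-5/2) = 19573*(-⅖) = -39146/5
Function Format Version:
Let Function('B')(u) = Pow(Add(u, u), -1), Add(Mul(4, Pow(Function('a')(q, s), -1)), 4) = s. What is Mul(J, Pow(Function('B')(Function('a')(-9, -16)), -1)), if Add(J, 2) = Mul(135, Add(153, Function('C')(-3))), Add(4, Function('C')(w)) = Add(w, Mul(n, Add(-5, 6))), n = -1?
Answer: Rational(-39146, 5) ≈ -7829.2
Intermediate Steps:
Function('a')(q, s) = Mul(4, Pow(Add(-4, s), -1))
Function('B')(u) = Mul(Rational(1, 2), Pow(u, -1)) (Function('B')(u) = Pow(Mul(2, u), -1) = Mul(Rational(1, 2), Pow(u, -1)))
Function('C')(w) = Add(-5, w) (Function('C')(w) = Add(-4, Add(w, Mul(-1, Add(-5, 6)))) = Add(-4, Add(w, Mul(-1, 1))) = Add(-4, Add(w, -1)) = Add(-4, Add(-1, w)) = Add(-5, w))
J = 19573 (J = Add(-2, Mul(135, Add(153, Add(-5, -3)))) = Add(-2, Mul(135, Add(153, -8))) = Add(-2, Mul(135, 145)) = Add(-2, 19575) = 19573)
Mul(J, Pow(Function('B')(Function('a')(-9, -16)), -1)) = Mul(19573, Pow(Mul(Rational(1, 2), Pow(Mul(4, Pow(Add(-4, -16), -1)), -1)), -1)) = Mul(19573, Pow(Mul(Rational(1, 2), Pow(Mul(4, Pow(-20, -1)), -1)), -1)) = Mul(19573, Pow(Mul(Rational(1, 2), Pow(Mul(4, Rational(-1, 20)), -1)), -1)) = Mul(19573, Pow(Mul(Rational(1, 2), Pow(Rational(-1, 5), -1)), -1)) = Mul(19573, Pow(Mul(Rational(1, 2), -5), -1)) = Mul(19573, Pow(Rational(-5, 2), -1)) = Mul(19573, Rational(-2, 5)) = Rational(-39146, 5)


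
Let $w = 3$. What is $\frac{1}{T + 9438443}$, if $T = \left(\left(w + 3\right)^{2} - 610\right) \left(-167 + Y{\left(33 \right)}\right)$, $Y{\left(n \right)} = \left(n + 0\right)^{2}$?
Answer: $\frac{1}{8909215} \approx 1.1224 \cdot 10^{-7}$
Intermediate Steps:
$Y{\left(n \right)} = n^{2}$
$T = -529228$ ($T = \left(\left(3 + 3\right)^{2} - 610\right) \left(-167 + 33^{2}\right) = \left(6^{2} - 610\right) \left(-167 + 1089\right) = \left(36 - 610\right) 922 = \left(-574\right) 922 = -529228$)
$\frac{1}{T + 9438443} = \frac{1}{-529228 + 9438443} = \frac{1}{8909215}$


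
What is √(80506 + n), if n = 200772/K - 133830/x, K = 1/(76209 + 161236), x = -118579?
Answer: 4*√6712871121410551/1501 ≈ 2.1834e+5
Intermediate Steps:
K = 1/237445 ≈ 4.2115e-6
n = 5652934555919490/118579 (n = 200772/(1/237445) - 133830/(-118579) = 200772*237445 - 133830*(-1/118579) = 47672307540 + 133830/118579 = 5652934555919490/118579 ≈ 4.7672e+10)
√(80506 + n) = √(80506 + 5652934555919490/118579) = √(5652944102240464/118579) = 4*√6712871121410551/1501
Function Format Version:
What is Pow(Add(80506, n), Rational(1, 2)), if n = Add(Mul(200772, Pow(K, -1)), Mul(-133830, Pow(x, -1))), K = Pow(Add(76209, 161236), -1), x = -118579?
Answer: Mul(Rational(4, 1501), Pow(6712871121410551, Rational(1, 2))) ≈ 2.1834e+5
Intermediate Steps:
K = Rational(1, 237445) (K = Pow(237445, -1) = Rational(1, 237445) ≈ 4.2115e-6)
n = Rational(5652934555919490, 118579) (n = Add(Mul(200772, Pow(Rational(1, 237445), -1)), Mul(-133830, Pow(-118579, -1))) = Add(Mul(200772, 237445), Mul(-133830, Rational(-1, 118579))) = Add(47672307540, Rational(133830, 118579)) = Rational(5652934555919490, 118579) ≈ 4.7672e+10)
Pow(Add(80506, n), Rational(1, 2)) = Pow(Add(80506, Rational(5652934555919490, 118579)), Rational(1, 2)) = Pow(Rational(5652944102240464, 118579), Rational(1, 2)) = Mul(Rational(4, 1501), Pow(6712871121410551, Rational(1, 2)))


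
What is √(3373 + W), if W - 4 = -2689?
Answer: 4*√43 ≈ 26.230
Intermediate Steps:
W = -2685 (W = 4 - 2689 = -2685)
√(3373 + W) = √(3373 - 2685) = √688 = 4*√43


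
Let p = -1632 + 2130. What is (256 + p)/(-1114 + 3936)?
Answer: 377/1411 ≈ 0.26719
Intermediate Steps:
p = 498
(256 + p)/(-1114 + 3936) = (256 + 498)/(-1114 + 3936) = 754/2822 = 754*(1/2822) = 377/1411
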